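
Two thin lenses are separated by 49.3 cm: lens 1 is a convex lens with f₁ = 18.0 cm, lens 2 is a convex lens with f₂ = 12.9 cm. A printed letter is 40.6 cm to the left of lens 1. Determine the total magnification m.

Lens 1: 1/d_i1 = 1/(18.0) − 1/(40.6) = 0.03093, so d_i1 = 32.34 cm; m₁ = −d_i1/d_o1 = -0.7966.
d_o2 = 49.3 − (32.34) = 16.96 cm.
Lens 2: 1/d_i2 = 1/(12.9) − 1/(16.96) = 0.01856, so d_i2 = 53.89 cm; m₂ = −d_i2/d_o2 = -3.177.
m = m₁·m₂ = (-0.7966)(-3.177) = +2.53.

m = +2.53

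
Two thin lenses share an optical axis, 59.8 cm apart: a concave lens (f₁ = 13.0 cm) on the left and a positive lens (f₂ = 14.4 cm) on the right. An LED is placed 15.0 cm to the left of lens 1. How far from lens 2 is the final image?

18.4 cm

Lens 1 is diverging, so f₁ = −13.0 cm.
Lens 1: 1/d_i1 = 1/f₁ − 1/d_o1 = 1/(-13.0) − 1/(15.0) = -0.1436, so d_i1 = -6.964 cm.
The intermediate image is 6.964 cm to the left of lens 1 (virtual), which is 59.8 − (-6.964) = 66.76 cm to the left of lens 2, so d_o2 = +66.76 cm.
Lens 2: 1/d_i2 = 1/f₂ − 1/d_o2 = 1/(14.4) − 1/(66.76) = 0.05447, so d_i2 = 18.4 cm.
The final image is real, 18.4 cm to the right of lens 2 (overall magnification ≈ -0.13).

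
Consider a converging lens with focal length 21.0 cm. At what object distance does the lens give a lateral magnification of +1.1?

1.91 cm

m = −d_i/d_o ⇒ d_i = −m·d_o.
1/f = 1/d_o + 1/d_i = 1/d_o − 1/(m·d_o) = (1 − 1/m)/d_o, so d_o = f(1 − 1/m) = (21.00)(1 − 1/(+1.1)) = 1.91 cm.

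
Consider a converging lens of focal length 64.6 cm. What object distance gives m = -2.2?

m = −d_i/d_o ⇒ d_i = −m·d_o.
1/f = 1/d_o + 1/d_i = 1/d_o − 1/(m·d_o) = (1 − 1/m)/d_o, so d_o = f(1 − 1/m) = (64.60)(1 − 1/(-2.2)) = 94.0 cm.

94.0 cm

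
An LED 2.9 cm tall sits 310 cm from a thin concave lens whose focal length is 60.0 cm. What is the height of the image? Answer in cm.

For a concave lens, f = -60.0 cm.
1/d_i = 1/f − 1/d_o = 1/(-60.00) − 1/(310) = -0.01989, so d_i = -50.27 cm.
m = −d_i/d_o = +0.1622.
|h_i| = |m|·h_o = 0.1622 × 2.9 = 0.470 cm. The image is virtual, upright and reduced, on the same side as the object.

0.470 cm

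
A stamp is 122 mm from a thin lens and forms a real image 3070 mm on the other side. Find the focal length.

Real image ⇒ d_i = +3070 mm.
1/f = 1/d_o + 1/d_i = 1/(122) + 1/(3070) = 0.008522, so f = 117 mm.
Since f is positive, the thin lens is converging.

f = 117 mm (converging)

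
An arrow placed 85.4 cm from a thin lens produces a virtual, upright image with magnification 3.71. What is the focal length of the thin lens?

m = −d_i/d_o ⇒ d_i = −m·d_o = −(+3.71)·(85.4) = -316.8 cm.
1/f = 1/d_o + 1/d_i = 1/(85.4) + 1/(-316.8) = 0.008553, so f = 117 cm.
Since f is positive, the thin lens is converging.

f = 117 cm (converging)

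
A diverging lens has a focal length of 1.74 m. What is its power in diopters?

P = -0.575 D

For a diverging lens, f = −1.74 m.
P = 1/f = 1/(-1.74 m) = -0.575 D.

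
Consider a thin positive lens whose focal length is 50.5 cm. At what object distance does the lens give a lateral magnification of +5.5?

41.3 cm

m = −d_i/d_o ⇒ d_i = −m·d_o.
1/f = 1/d_o + 1/d_i = 1/d_o − 1/(m·d_o) = (1 − 1/m)/d_o, so d_o = f(1 − 1/m) = (50.50)(1 − 1/(+5.5)) = 41.3 cm.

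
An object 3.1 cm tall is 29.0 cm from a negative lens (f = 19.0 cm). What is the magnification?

m = +0.396

For a negative lens, f = -19.0 cm.
1/d_i = 1/f − 1/d_o = 1/(-19.00) − 1/(29.0) = -0.08711, so d_i = -11.48 cm.
m = −d_i/d_o = −(-11.48)/(29.0) = +0.396.
The image is virtual, upright and reduced, on the same side as the object.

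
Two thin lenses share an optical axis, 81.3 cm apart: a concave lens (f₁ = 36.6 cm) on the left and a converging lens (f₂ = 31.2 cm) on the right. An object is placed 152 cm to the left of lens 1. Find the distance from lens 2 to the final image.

43.4 cm

Lens 1 is diverging, so f₁ = −36.6 cm.
Lens 1: 1/d_i1 = 1/f₁ − 1/d_o1 = 1/(-36.6) − 1/(152) = -0.03390, so d_i1 = -29.50 cm.
The intermediate image is 29.50 cm to the left of lens 1 (virtual), which is 81.3 − (-29.50) = 110.8 cm to the left of lens 2, so d_o2 = +110.8 cm.
Lens 2: 1/d_i2 = 1/f₂ − 1/d_o2 = 1/(31.2) − 1/(110.8) = 0.02303, so d_i2 = 43.4 cm.
The final image is real, 43.4 cm to the right of lens 2 (overall magnification ≈ -0.076).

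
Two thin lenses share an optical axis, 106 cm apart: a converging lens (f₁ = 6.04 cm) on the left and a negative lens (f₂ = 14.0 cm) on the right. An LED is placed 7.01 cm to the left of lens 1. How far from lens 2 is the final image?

11.4 cm

Lens 1: 1/d_i1 = 1/f₁ − 1/d_o1 = 1/(6.04) − 1/(7.01) = 0.02291, so d_i1 = 43.65 cm.
The intermediate image is 43.65 cm to the right of lens 1, which is 106 − (43.65) = 62.35 cm to the left of lens 2, so d_o2 = +62.35 cm.
Lens 2 is diverging, so f₂ = −14.0 cm.
Lens 2: 1/d_i2 = 1/f₂ − 1/d_o2 = 1/(-14.0) − 1/(62.35) = -0.08747, so d_i2 = -11.4 cm.
The final image is virtual, 11.4 cm to the left of lens 2 (overall magnification ≈ -1.1).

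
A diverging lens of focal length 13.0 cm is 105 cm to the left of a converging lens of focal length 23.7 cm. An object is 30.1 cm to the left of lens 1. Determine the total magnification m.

f₁ = −13.0 cm (diverging).
Lens 1: 1/d_i1 = 1/(-13.0) − 1/(30.1) = -0.1101, so d_i1 = -9.079 cm; m₁ = −d_i1/d_o1 = +0.3016.
d_o2 = 105 − (-9.079) = 114.1 cm.
Lens 2: 1/d_i2 = 1/(23.7) − 1/(114.1) = 0.03343, so d_i2 = 29.91 cm; m₂ = −d_i2/d_o2 = -0.2622.
m = m₁·m₂ = (+0.3016)(-0.2622) = -0.0791.

m = -0.0791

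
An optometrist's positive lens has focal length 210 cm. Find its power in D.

f = 210 cm = 2.10 m.
P = 1/f = 1/(2.10 m) = +0.476 D.

P = +0.476 D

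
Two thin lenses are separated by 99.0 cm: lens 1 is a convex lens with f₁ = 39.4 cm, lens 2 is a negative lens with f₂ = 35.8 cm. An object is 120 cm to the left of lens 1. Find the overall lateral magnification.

m = -0.230

Lens 1: 1/d_i1 = 1/(39.4) − 1/(120) = 0.01705, so d_i1 = 58.66 cm; m₁ = −d_i1/d_o1 = -0.4888.
d_o2 = 99.0 − (58.66) = 40.34 cm.
f₂ = −35.8 cm (diverging).
Lens 2: 1/d_i2 = 1/(-35.8) − 1/(40.34) = -0.05272, so d_i2 = -18.97 cm; m₂ = −d_i2/d_o2 = +0.4702.
m = m₁·m₂ = (-0.4888)(+0.4702) = -0.230.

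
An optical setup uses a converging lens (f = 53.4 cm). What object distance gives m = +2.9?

m = −d_i/d_o ⇒ d_i = −m·d_o.
1/f = 1/d_o + 1/d_i = 1/d_o − 1/(m·d_o) = (1 − 1/m)/d_o, so d_o = f(1 − 1/m) = (53.40)(1 − 1/(+2.9)) = 35.0 cm.

35.0 cm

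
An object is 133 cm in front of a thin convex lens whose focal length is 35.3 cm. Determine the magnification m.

1/d_i = 1/f − 1/d_o = 1/(35.30) − 1/(133) = 0.02081, so d_i = 48.05 cm.
m = −d_i/d_o = −(48.05)/(133) = -0.361.
The image is real, inverted and reduced, on the far side of the lens.

m = -0.361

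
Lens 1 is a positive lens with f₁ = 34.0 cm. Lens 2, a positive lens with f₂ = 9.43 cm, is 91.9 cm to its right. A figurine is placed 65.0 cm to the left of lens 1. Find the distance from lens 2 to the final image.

17.4 cm

Lens 1: 1/d_i1 = 1/f₁ − 1/d_o1 = 1/(34.0) − 1/(65.0) = 0.01403, so d_i1 = 71.29 cm.
The intermediate image is 71.29 cm to the right of lens 1, which is 91.9 − (71.29) = 20.61 cm to the left of lens 2, so d_o2 = +20.61 cm.
Lens 2: 1/d_i2 = 1/f₂ − 1/d_o2 = 1/(9.43) − 1/(20.61) = 0.05752, so d_i2 = 17.4 cm.
The final image is real, 17.4 cm to the right of lens 2 (overall magnification ≈ 0.93).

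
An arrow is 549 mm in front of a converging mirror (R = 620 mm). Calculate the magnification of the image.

f = R/2 = 620/2 = 310.0 mm.
1/d_i = 1/f − 1/d_o = 1/(310.0) − 1/(549) = 0.001404, so d_i = 712.1 mm.
m = −d_i/d_o = −(712.1)/(549) = -1.30.
The image is real, inverted and enlarged, in front of the mirror.

m = -1.30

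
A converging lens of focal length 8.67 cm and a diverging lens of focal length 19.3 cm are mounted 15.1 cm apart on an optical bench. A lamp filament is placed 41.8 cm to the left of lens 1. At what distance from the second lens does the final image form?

Lens 1: 1/d_i1 = 1/f₁ − 1/d_o1 = 1/(8.67) − 1/(41.8) = 0.09142, so d_i1 = 10.94 cm.
The intermediate image is 10.94 cm to the right of lens 1, which is 15.1 − (10.94) = 4.160 cm to the left of lens 2, so d_o2 = +4.160 cm.
Lens 2 is diverging, so f₂ = −19.3 cm.
Lens 2: 1/d_i2 = 1/f₂ − 1/d_o2 = 1/(-19.3) − 1/(4.160) = -0.2922, so d_i2 = -3.42 cm.
The final image is virtual, 3.42 cm to the left of lens 2 (overall magnification ≈ -0.22).

3.42 cm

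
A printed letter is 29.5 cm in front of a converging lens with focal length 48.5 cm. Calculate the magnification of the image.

1/d_i = 1/f − 1/d_o = 1/(48.50) − 1/(29.5) = -0.01328, so d_i = -75.30 cm.
m = −d_i/d_o = −(-75.30)/(29.5) = +2.55.
The image is virtual, upright and enlarged, on the same side as the object.

m = +2.55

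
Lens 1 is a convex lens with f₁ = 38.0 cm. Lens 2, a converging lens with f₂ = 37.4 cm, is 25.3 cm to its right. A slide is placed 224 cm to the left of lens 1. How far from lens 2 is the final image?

13.2 cm

Lens 1: 1/d_i1 = 1/f₁ − 1/d_o1 = 1/(38.0) − 1/(224) = 0.02185, so d_i1 = 45.76 cm.
The intermediate image is 45.76 cm to the right of lens 1, which lies 20.46 cm to the right of lens 2 — a virtual object — so d_o2 = −20.46 cm.
Lens 2: 1/d_i2 = 1/f₂ − 1/d_o2 = 1/(37.4) − 1/(-20.46) = 0.07561, so d_i2 = 13.2 cm.
The final image is real, 13.2 cm to the right of lens 2 (overall magnification ≈ -0.13).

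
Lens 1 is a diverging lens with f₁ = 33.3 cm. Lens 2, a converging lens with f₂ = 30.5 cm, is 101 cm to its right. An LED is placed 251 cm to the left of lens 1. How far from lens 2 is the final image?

39.8 cm

Lens 1 is diverging, so f₁ = −33.3 cm.
Lens 1: 1/d_i1 = 1/f₁ − 1/d_o1 = 1/(-33.3) − 1/(251) = -0.03401, so d_i1 = -29.40 cm.
The intermediate image is 29.40 cm to the left of lens 1 (virtual), which is 101 − (-29.40) = 130.4 cm to the left of lens 2, so d_o2 = +130.4 cm.
Lens 2: 1/d_i2 = 1/f₂ − 1/d_o2 = 1/(30.5) − 1/(130.4) = 0.02512, so d_i2 = 39.8 cm.
The final image is real, 39.8 cm to the right of lens 2 (overall magnification ≈ -0.036).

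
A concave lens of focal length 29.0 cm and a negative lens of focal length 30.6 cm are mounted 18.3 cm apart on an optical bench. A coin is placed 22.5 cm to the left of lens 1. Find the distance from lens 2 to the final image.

Lens 1 is diverging, so f₁ = −29.0 cm.
Lens 1: 1/d_i1 = 1/f₁ − 1/d_o1 = 1/(-29.0) − 1/(22.5) = -0.07893, so d_i1 = -12.67 cm.
The intermediate image is 12.67 cm to the left of lens 1 (virtual), which is 18.3 − (-12.67) = 30.97 cm to the left of lens 2, so d_o2 = +30.97 cm.
Lens 2 is diverging, so f₂ = −30.6 cm.
Lens 2: 1/d_i2 = 1/f₂ − 1/d_o2 = 1/(-30.6) − 1/(30.97) = -0.06497, so d_i2 = -15.4 cm.
The final image is virtual, 15.4 cm to the left of lens 2 (overall magnification ≈ 0.28).

15.4 cm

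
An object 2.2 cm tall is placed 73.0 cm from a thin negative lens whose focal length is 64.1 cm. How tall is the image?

1.03 cm

For a negative lens, f = -64.1 cm.
1/d_i = 1/f − 1/d_o = 1/(-64.10) − 1/(73.0) = -0.02930, so d_i = -34.13 cm.
m = −d_i/d_o = +0.4675.
|h_i| = |m|·h_o = 0.4675 × 2.2 = 1.03 cm. The image is virtual, upright and reduced, on the same side as the object.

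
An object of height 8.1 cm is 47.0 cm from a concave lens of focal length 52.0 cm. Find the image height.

For a concave lens, f = -52.0 cm.
1/d_i = 1/f − 1/d_o = 1/(-52.00) − 1/(47.0) = -0.04051, so d_i = -24.69 cm.
m = −d_i/d_o = +0.5253.
|h_i| = |m|·h_o = 0.5253 × 8.1 = 4.25 cm. The image is virtual, upright and reduced, on the same side as the object.

4.25 cm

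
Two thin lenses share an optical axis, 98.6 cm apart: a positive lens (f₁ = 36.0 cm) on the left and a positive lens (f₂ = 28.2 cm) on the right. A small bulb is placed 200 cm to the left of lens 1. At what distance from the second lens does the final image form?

58.2 cm

Lens 1: 1/d_i1 = 1/f₁ − 1/d_o1 = 1/(36.0) − 1/(200) = 0.02278, so d_i1 = 43.90 cm.
The intermediate image is 43.90 cm to the right of lens 1, which is 98.6 − (43.90) = 54.70 cm to the left of lens 2, so d_o2 = +54.70 cm.
Lens 2: 1/d_i2 = 1/f₂ − 1/d_o2 = 1/(28.2) − 1/(54.70) = 0.01718, so d_i2 = 58.2 cm.
The final image is real, 58.2 cm to the right of lens 2 (overall magnification ≈ 0.23).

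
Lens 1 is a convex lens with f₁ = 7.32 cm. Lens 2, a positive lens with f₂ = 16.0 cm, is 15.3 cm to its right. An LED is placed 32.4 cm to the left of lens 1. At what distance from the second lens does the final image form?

Lens 1: 1/d_i1 = 1/f₁ − 1/d_o1 = 1/(7.32) − 1/(32.4) = 0.1057, so d_i1 = 9.456 cm.
The intermediate image is 9.456 cm to the right of lens 1, which is 15.3 − (9.456) = 5.844 cm to the left of lens 2, so d_o2 = +5.844 cm.
Lens 2: 1/d_i2 = 1/f₂ − 1/d_o2 = 1/(16.0) − 1/(5.844) = -0.1086, so d_i2 = -9.21 cm.
The final image is virtual, 9.21 cm to the left of lens 2 (overall magnification ≈ -0.46).

9.21 cm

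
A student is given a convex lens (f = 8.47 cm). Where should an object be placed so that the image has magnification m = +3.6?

6.12 cm

m = −d_i/d_o ⇒ d_i = −m·d_o.
1/f = 1/d_o + 1/d_i = 1/d_o − 1/(m·d_o) = (1 − 1/m)/d_o, so d_o = f(1 − 1/m) = (8.470)(1 − 1/(+3.6)) = 6.12 cm.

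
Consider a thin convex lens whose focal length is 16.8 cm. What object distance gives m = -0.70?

m = −d_i/d_o ⇒ d_i = −m·d_o.
1/f = 1/d_o + 1/d_i = 1/d_o − 1/(m·d_o) = (1 − 1/m)/d_o, so d_o = f(1 − 1/m) = (16.80)(1 − 1/(-0.70)) = 40.8 cm.

40.8 cm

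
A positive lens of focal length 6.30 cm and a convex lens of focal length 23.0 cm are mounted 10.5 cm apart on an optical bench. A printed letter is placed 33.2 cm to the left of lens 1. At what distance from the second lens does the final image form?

Lens 1: 1/d_i1 = 1/f₁ − 1/d_o1 = 1/(6.30) − 1/(33.2) = 0.1286, so d_i1 = 7.775 cm.
The intermediate image is 7.775 cm to the right of lens 1, which is 10.5 − (7.775) = 2.725 cm to the left of lens 2, so d_o2 = +2.725 cm.
Lens 2: 1/d_i2 = 1/f₂ − 1/d_o2 = 1/(23.0) − 1/(2.725) = -0.3235, so d_i2 = -3.09 cm.
The final image is virtual, 3.09 cm to the left of lens 2 (overall magnification ≈ -0.27).

3.09 cm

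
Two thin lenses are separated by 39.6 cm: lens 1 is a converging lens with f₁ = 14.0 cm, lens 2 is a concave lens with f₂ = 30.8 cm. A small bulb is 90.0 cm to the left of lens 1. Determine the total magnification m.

m = -0.105

Lens 1: 1/d_i1 = 1/(14.0) − 1/(90.0) = 0.06032, so d_i1 = 16.58 cm; m₁ = −d_i1/d_o1 = -0.1842.
d_o2 = 39.6 − (16.58) = 23.02 cm.
f₂ = −30.8 cm (diverging).
Lens 2: 1/d_i2 = 1/(-30.8) − 1/(23.02) = -0.07591, so d_i2 = -13.17 cm; m₂ = −d_i2/d_o2 = +0.5723.
m = m₁·m₂ = (-0.1842)(+0.5723) = -0.105.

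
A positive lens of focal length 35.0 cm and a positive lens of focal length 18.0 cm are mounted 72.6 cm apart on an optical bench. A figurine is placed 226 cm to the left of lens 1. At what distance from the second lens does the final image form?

42.6 cm

Lens 1: 1/d_i1 = 1/f₁ − 1/d_o1 = 1/(35.0) − 1/(226) = 0.02415, so d_i1 = 41.41 cm.
The intermediate image is 41.41 cm to the right of lens 1, which is 72.6 − (41.41) = 31.19 cm to the left of lens 2, so d_o2 = +31.19 cm.
Lens 2: 1/d_i2 = 1/f₂ − 1/d_o2 = 1/(18.0) − 1/(31.19) = 0.02349, so d_i2 = 42.6 cm.
The final image is real, 42.6 cm to the right of lens 2 (overall magnification ≈ 0.25).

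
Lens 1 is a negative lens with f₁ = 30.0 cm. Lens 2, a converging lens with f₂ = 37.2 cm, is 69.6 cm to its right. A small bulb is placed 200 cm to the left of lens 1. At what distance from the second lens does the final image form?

60.9 cm

Lens 1 is diverging, so f₁ = −30.0 cm.
Lens 1: 1/d_i1 = 1/f₁ − 1/d_o1 = 1/(-30.0) − 1/(200) = -0.03833, so d_i1 = -26.09 cm.
The intermediate image is 26.09 cm to the left of lens 1 (virtual), which is 69.6 − (-26.09) = 95.69 cm to the left of lens 2, so d_o2 = +95.69 cm.
Lens 2: 1/d_i2 = 1/f₂ − 1/d_o2 = 1/(37.2) − 1/(95.69) = 0.01643, so d_i2 = 60.9 cm.
The final image is real, 60.9 cm to the right of lens 2 (overall magnification ≈ -0.083).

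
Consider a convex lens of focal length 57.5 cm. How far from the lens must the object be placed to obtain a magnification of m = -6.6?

m = −d_i/d_o ⇒ d_i = −m·d_o.
1/f = 1/d_o + 1/d_i = 1/d_o − 1/(m·d_o) = (1 − 1/m)/d_o, so d_o = f(1 − 1/m) = (57.50)(1 − 1/(-6.6)) = 66.2 cm.

66.2 cm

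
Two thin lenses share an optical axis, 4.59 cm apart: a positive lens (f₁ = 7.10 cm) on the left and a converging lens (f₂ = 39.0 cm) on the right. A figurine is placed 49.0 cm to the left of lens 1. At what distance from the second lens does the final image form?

Lens 1: 1/d_i1 = 1/f₁ − 1/d_o1 = 1/(7.10) − 1/(49.0) = 0.1204, so d_i1 = 8.303 cm.
The intermediate image is 8.303 cm to the right of lens 1, which lies 3.713 cm to the right of lens 2 — a virtual object — so d_o2 = −3.713 cm.
Lens 2: 1/d_i2 = 1/f₂ − 1/d_o2 = 1/(39.0) − 1/(-3.713) = 0.2950, so d_i2 = 3.39 cm.
The final image is real, 3.39 cm to the right of lens 2 (overall magnification ≈ -0.15).

3.39 cm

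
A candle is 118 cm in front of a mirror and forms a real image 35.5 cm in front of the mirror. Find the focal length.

Real image ⇒ d_i = +35.5 cm.
1/f = 1/d_o + 1/d_i = 1/(118) + 1/(35.5) = 0.03664, so f = 27.3 cm.
Since f is positive, the mirror is concave.

f = 27.3 cm (concave)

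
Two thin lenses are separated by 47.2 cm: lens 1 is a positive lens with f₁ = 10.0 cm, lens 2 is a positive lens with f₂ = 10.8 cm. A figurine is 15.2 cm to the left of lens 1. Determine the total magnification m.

m = +2.90

Lens 1: 1/d_i1 = 1/(10.0) − 1/(15.2) = 0.03421, so d_i1 = 29.23 cm; m₁ = −d_i1/d_o1 = -1.923.
d_o2 = 47.2 − (29.23) = 17.97 cm.
Lens 2: 1/d_i2 = 1/(10.8) − 1/(17.97) = 0.03694, so d_i2 = 27.07 cm; m₂ = −d_i2/d_o2 = -1.506.
m = m₁·m₂ = (-1.923)(-1.506) = +2.90.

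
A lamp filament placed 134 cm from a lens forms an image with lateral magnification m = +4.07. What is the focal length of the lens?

m = −d_i/d_o ⇒ d_i = −m·d_o = −(+4.07)·(134) = -545.4 cm.
1/f = 1/d_o + 1/d_i = 1/(134) + 1/(-545.4) = 0.005629, so f = 178 cm.
Since f is positive, the lens is converging.

f = 178 cm (converging)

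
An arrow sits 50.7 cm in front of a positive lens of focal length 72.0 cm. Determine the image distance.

Lens equation: 1/q = 1/f − 1/p = 1/(72.00) − 1/(50.7) = 0.01389 − 0.01972 = -0.005835, so q = -171 cm.
The image is virtual, upright and enlarged, on the same side as the object.

171 cm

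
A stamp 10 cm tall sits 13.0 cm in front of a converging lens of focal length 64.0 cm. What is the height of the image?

12.5 cm

1/d_i = 1/f − 1/d_o = 1/(64.00) − 1/(13.0) = -0.06130, so d_i = -16.31 cm.
m = −d_i/d_o = +1.255.
|h_i| = |m|·h_o = 1.255 × 10 = 12.5 cm. The image is virtual, upright and enlarged, on the same side as the object.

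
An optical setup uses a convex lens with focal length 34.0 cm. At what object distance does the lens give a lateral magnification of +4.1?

m = −d_i/d_o ⇒ d_i = −m·d_o.
1/f = 1/d_o + 1/d_i = 1/d_o − 1/(m·d_o) = (1 − 1/m)/d_o, so d_o = f(1 − 1/m) = (34.00)(1 − 1/(+4.1)) = 25.7 cm.

25.7 cm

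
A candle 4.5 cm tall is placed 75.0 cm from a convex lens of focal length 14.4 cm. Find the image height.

1.07 cm

1/d_i = 1/f − 1/d_o = 1/(14.40) − 1/(75.0) = 0.05611, so d_i = 17.82 cm.
m = −d_i/d_o = -0.2376.
|h_i| = |m|·h_o = 0.2376 × 4.5 = 1.07 cm. The image is real, inverted and reduced, on the far side of the lens.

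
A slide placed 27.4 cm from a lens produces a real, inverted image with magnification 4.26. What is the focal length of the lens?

m = −d_i/d_o ⇒ d_i = −m·d_o = −(-4.26)·(27.4) = 116.7 cm.
1/f = 1/d_o + 1/d_i = 1/(27.4) + 1/(116.7) = 0.04507, so f = 22.2 cm.
Since f is positive, the lens is converging.

f = 22.2 cm (converging)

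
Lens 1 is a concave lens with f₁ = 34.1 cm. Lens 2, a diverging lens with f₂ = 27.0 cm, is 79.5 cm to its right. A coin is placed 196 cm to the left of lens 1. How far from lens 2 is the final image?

Lens 1 is diverging, so f₁ = −34.1 cm.
Lens 1: 1/d_i1 = 1/f₁ − 1/d_o1 = 1/(-34.1) − 1/(196) = -0.03443, so d_i1 = -29.05 cm.
The intermediate image is 29.05 cm to the left of lens 1 (virtual), which is 79.5 − (-29.05) = 108.5 cm to the left of lens 2, so d_o2 = +108.5 cm.
Lens 2 is diverging, so f₂ = −27.0 cm.
Lens 2: 1/d_i2 = 1/f₂ − 1/d_o2 = 1/(-27.0) − 1/(108.5) = -0.04625, so d_i2 = -21.6 cm.
The final image is virtual, 21.6 cm to the left of lens 2 (overall magnification ≈ 0.030).

21.6 cm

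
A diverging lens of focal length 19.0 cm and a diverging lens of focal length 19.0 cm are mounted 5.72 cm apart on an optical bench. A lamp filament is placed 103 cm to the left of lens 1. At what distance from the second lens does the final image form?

10.1 cm

Lens 1 is diverging, so f₁ = −19.0 cm.
Lens 1: 1/d_i1 = 1/f₁ − 1/d_o1 = 1/(-19.0) − 1/(103) = -0.06234, so d_i1 = -16.04 cm.
The intermediate image is 16.04 cm to the left of lens 1 (virtual), which is 5.72 − (-16.04) = 21.76 cm to the left of lens 2, so d_o2 = +21.76 cm.
Lens 2 is diverging, so f₂ = −19.0 cm.
Lens 2: 1/d_i2 = 1/f₂ − 1/d_o2 = 1/(-19.0) − 1/(21.76) = -0.09859, so d_i2 = -10.1 cm.
The final image is virtual, 10.1 cm to the left of lens 2 (overall magnification ≈ 0.073).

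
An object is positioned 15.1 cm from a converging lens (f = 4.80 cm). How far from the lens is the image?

Lens equation: 1/s_i = 1/f − 1/s_o = 1/(4.800) − 1/(15.1) = 0.2083 − 0.06623 = 0.1421, so s_i = 7.04 cm.
The image is real, inverted and reduced, on the far side of the lens.

7.04 cm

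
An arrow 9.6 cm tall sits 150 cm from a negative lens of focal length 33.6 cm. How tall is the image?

For a negative lens, f = -33.6 cm.
1/d_i = 1/f − 1/d_o = 1/(-33.60) − 1/(150) = -0.03643, so d_i = -27.45 cm.
m = −d_i/d_o = +0.1830.
|h_i| = |m|·h_o = 0.1830 × 9.6 = 1.76 cm. The image is virtual, upright and reduced, on the same side as the object.

1.76 cm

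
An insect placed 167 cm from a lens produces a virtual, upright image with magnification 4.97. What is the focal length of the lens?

f = 209 cm (converging)

m = −d_i/d_o ⇒ d_i = −m·d_o = −(+4.97)·(167) = -830.0 cm.
1/f = 1/d_o + 1/d_i = 1/(167) + 1/(-830.0) = 0.004783, so f = 209 cm.
Since f is positive, the lens is converging.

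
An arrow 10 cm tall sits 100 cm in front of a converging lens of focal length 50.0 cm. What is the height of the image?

10.0 cm

1/d_i = 1/f − 1/d_o = 1/(50.00) − 1/(100) = 0.01000, so d_i = 100.0 cm.
m = −d_i/d_o = -1.000.
|h_i| = |m|·h_o = 1.000 × 10 = 10.0 cm. The image is real, inverted and same size, on the far side of the lens.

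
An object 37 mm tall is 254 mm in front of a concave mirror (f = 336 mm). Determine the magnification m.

m = +4.10

1/d_i = 1/f − 1/d_o = 1/(336.0) − 1/(254) = -0.0009608, so d_i = -1041 mm.
m = −d_i/d_o = −(-1041)/(254) = +4.10.
The image is virtual, upright and enlarged, behind the mirror.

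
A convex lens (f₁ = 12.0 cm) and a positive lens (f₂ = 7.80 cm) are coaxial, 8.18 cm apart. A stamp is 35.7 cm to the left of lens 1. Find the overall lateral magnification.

Lens 1: 1/d_i1 = 1/(12.0) − 1/(35.7) = 0.05532, so d_i1 = 18.08 cm; m₁ = −d_i1/d_o1 = -0.5064.
d_o2 = 8.18 − (18.08) = -9.900 cm (virtual object).
Lens 2: 1/d_i2 = 1/(7.80) − 1/(-9.900) = 0.2292, so d_i2 = 4.363 cm; m₂ = −d_i2/d_o2 = +0.4407.
m = m₁·m₂ = (-0.5064)(+0.4407) = -0.223.

m = -0.223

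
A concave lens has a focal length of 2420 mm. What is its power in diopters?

For a concave lens, f = −2420 mm.
f = -242 cm = -2.42 m.
P = 1/f = 1/(-2.42 m) = -0.413 D.

P = -0.413 D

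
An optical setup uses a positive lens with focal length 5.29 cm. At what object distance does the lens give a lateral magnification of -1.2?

m = −d_i/d_o ⇒ d_i = −m·d_o.
1/f = 1/d_o + 1/d_i = 1/d_o − 1/(m·d_o) = (1 − 1/m)/d_o, so d_o = f(1 − 1/m) = (5.290)(1 − 1/(-1.2)) = 9.70 cm.

9.70 cm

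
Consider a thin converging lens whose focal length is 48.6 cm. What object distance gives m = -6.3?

56.3 cm

m = −d_i/d_o ⇒ d_i = −m·d_o.
1/f = 1/d_o + 1/d_i = 1/d_o − 1/(m·d_o) = (1 − 1/m)/d_o, so d_o = f(1 − 1/m) = (48.60)(1 − 1/(-6.3)) = 56.3 cm.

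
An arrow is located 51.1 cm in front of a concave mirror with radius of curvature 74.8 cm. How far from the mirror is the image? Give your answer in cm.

139 cm

f = R/2 = 74.8/2 = 37.40 cm.
Mirror equation: 1/s_i = 1/f − 1/s_o = 1/(37.40) − 1/(51.1) = 0.02674 − 0.01957 = 0.007168, so s_i = 139 cm.
The image is real, inverted and enlarged, in front of the mirror.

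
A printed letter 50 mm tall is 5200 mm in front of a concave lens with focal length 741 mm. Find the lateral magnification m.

m = +0.125

For a concave lens, f = -741 mm.
1/d_i = 1/f − 1/d_o = 1/(-741.0) − 1/(5200) = -0.001542, so d_i = -648.6 mm.
m = −d_i/d_o = −(-648.6)/(5200) = +0.125.
The image is virtual, upright and reduced, on the same side as the object.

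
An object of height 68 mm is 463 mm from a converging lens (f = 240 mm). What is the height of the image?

1/d_i = 1/f − 1/d_o = 1/(240.0) − 1/(463) = 0.002007, so d_i = 498.3 mm.
m = −d_i/d_o = -1.076.
|h_i| = |m|·h_o = 1.076 × 68 = 73.2 mm. The image is real, inverted and enlarged, on the far side of the lens.

73.2 mm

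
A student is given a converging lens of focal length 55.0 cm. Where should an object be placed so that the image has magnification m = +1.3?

m = −d_i/d_o ⇒ d_i = −m·d_o.
1/f = 1/d_o + 1/d_i = 1/d_o − 1/(m·d_o) = (1 − 1/m)/d_o, so d_o = f(1 − 1/m) = (55.00)(1 − 1/(+1.3)) = 12.7 cm.

12.7 cm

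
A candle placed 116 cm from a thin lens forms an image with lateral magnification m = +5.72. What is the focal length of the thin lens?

m = −d_i/d_o ⇒ d_i = −m·d_o = −(+5.72)·(116) = -663.5 cm.
1/f = 1/d_o + 1/d_i = 1/(116) + 1/(-663.5) = 0.007114, so f = 141 cm.
Since f is positive, the thin lens is converging.

f = 141 cm (converging)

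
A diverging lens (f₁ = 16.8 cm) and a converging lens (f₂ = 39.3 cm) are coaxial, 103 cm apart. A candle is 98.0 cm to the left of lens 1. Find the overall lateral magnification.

m = -0.0737

f₁ = −16.8 cm (diverging).
Lens 1: 1/d_i1 = 1/(-16.8) − 1/(98.0) = -0.06973, so d_i1 = -14.34 cm; m₁ = −d_i1/d_o1 = +0.1463.
d_o2 = 103 − (-14.34) = 117.3 cm.
Lens 2: 1/d_i2 = 1/(39.3) − 1/(117.3) = 0.01692, so d_i2 = 59.10 cm; m₂ = −d_i2/d_o2 = -0.5038.
m = m₁·m₂ = (+0.1463)(-0.5038) = -0.0737.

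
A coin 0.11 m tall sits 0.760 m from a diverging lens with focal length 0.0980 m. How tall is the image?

For a diverging lens, f = -0.0980 m.
1/d_i = 1/f − 1/d_o = 1/(-0.09800) − 1/(0.760) = -11.52, so d_i = -0.08681 m.
m = −d_i/d_o = +0.1142.
|h_i| = |m|·h_o = 0.1142 × 0.11 = 0.0126 m. The image is virtual, upright and reduced, on the same side as the object.

0.0126 m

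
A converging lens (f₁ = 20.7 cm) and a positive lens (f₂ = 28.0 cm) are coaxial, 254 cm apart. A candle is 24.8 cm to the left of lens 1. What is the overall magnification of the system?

Lens 1: 1/d_i1 = 1/(20.7) − 1/(24.8) = 0.007987, so d_i1 = 125.2 cm; m₁ = −d_i1/d_o1 = -5.048.
d_o2 = 254 − (125.2) = 128.8 cm.
Lens 2: 1/d_i2 = 1/(28.0) − 1/(128.8) = 0.02795, so d_i2 = 35.78 cm; m₂ = −d_i2/d_o2 = -0.2778.
m = m₁·m₂ = (-5.048)(-0.2778) = +1.40.

m = +1.40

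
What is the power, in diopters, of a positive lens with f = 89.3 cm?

P = +1.12 D

f = 89.3 cm = 0.893 m.
P = 1/f = 1/(0.893 m) = +1.12 D.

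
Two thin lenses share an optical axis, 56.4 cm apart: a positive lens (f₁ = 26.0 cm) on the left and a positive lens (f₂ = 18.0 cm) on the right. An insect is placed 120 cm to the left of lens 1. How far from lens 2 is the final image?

80.2 cm

Lens 1: 1/d_i1 = 1/f₁ − 1/d_o1 = 1/(26.0) − 1/(120) = 0.03013, so d_i1 = 33.19 cm.
The intermediate image is 33.19 cm to the right of lens 1, which is 56.4 − (33.19) = 23.21 cm to the left of lens 2, so d_o2 = +23.21 cm.
Lens 2: 1/d_i2 = 1/f₂ − 1/d_o2 = 1/(18.0) − 1/(23.21) = 0.01247, so d_i2 = 80.2 cm.
The final image is real, 80.2 cm to the right of lens 2 (overall magnification ≈ 0.96).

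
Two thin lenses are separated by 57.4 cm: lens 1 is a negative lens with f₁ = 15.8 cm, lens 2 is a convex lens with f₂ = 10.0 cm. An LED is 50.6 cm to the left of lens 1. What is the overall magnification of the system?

m = -0.0400

f₁ = −15.8 cm (diverging).
Lens 1: 1/d_i1 = 1/(-15.8) − 1/(50.6) = -0.08305, so d_i1 = -12.04 cm; m₁ = −d_i1/d_o1 = +0.2379.
d_o2 = 57.4 − (-12.04) = 69.44 cm.
Lens 2: 1/d_i2 = 1/(10.0) − 1/(69.44) = 0.08560, so d_i2 = 11.68 cm; m₂ = −d_i2/d_o2 = -0.1682.
m = m₁·m₂ = (+0.2379)(-0.1682) = -0.0400.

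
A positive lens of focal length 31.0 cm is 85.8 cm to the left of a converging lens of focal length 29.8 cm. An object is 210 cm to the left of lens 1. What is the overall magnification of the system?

Lens 1: 1/d_i1 = 1/(31.0) − 1/(210) = 0.02750, so d_i1 = 36.37 cm; m₁ = −d_i1/d_o1 = -0.1732.
d_o2 = 85.8 − (36.37) = 49.43 cm.
Lens 2: 1/d_i2 = 1/(29.8) − 1/(49.43) = 0.01333, so d_i2 = 75.04 cm; m₂ = −d_i2/d_o2 = -1.518.
m = m₁·m₂ = (-0.1732)(-1.518) = +0.263.

m = +0.263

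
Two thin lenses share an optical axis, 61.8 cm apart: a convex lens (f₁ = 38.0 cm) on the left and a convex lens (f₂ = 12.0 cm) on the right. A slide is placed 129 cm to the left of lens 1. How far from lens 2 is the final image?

23.4 cm

Lens 1: 1/d_i1 = 1/f₁ − 1/d_o1 = 1/(38.0) − 1/(129) = 0.01856, so d_i1 = 53.87 cm.
The intermediate image is 53.87 cm to the right of lens 1, which is 61.8 − (53.87) = 7.930 cm to the left of lens 2, so d_o2 = +7.930 cm.
Lens 2: 1/d_i2 = 1/f₂ − 1/d_o2 = 1/(12.0) − 1/(7.930) = -0.04277, so d_i2 = -23.4 cm.
The final image is virtual, 23.4 cm to the left of lens 2 (overall magnification ≈ -1.2).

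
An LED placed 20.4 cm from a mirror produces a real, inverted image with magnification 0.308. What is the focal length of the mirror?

f = 4.80 cm (concave)

m = −d_i/d_o ⇒ d_i = −m·d_o = −(-0.308)·(20.4) = 6.283 cm.
1/f = 1/d_o + 1/d_i = 1/(20.4) + 1/(6.283) = 0.2082, so f = 4.80 cm.
Since f is positive, the mirror is concave.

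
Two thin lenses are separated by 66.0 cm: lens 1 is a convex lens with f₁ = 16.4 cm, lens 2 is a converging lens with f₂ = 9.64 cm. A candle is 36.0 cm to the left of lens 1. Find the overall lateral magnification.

m = +0.307

Lens 1: 1/d_i1 = 1/(16.4) − 1/(36.0) = 0.03320, so d_i1 = 30.12 cm; m₁ = −d_i1/d_o1 = -0.8367.
d_o2 = 66.0 − (30.12) = 35.88 cm.
Lens 2: 1/d_i2 = 1/(9.64) − 1/(35.88) = 0.07586, so d_i2 = 13.18 cm; m₂ = −d_i2/d_o2 = -0.3674.
m = m₁·m₂ = (-0.8367)(-0.3674) = +0.307.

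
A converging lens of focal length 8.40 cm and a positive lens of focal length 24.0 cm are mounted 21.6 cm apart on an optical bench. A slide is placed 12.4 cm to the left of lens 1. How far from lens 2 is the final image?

Lens 1: 1/d_i1 = 1/f₁ − 1/d_o1 = 1/(8.40) − 1/(12.4) = 0.03840, so d_i1 = 26.04 cm.
The intermediate image is 26.04 cm to the right of lens 1, which lies 4.440 cm to the right of lens 2 — a virtual object — so d_o2 = −4.440 cm.
Lens 2: 1/d_i2 = 1/f₂ − 1/d_o2 = 1/(24.0) − 1/(-4.440) = 0.2669, so d_i2 = 3.75 cm.
The final image is real, 3.75 cm to the right of lens 2 (overall magnification ≈ -1.8).

3.75 cm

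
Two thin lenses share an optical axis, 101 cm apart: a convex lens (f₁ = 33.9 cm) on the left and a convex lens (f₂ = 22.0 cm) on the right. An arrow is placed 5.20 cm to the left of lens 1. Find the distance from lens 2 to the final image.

Lens 1: 1/d_i1 = 1/f₁ − 1/d_o1 = 1/(33.9) − 1/(5.20) = -0.1628, so d_i1 = -6.142 cm.
The intermediate image is 6.142 cm to the left of lens 1 (virtual), which is 101 − (-6.142) = 107.1 cm to the left of lens 2, so d_o2 = +107.1 cm.
Lens 2: 1/d_i2 = 1/f₂ − 1/d_o2 = 1/(22.0) − 1/(107.1) = 0.03612, so d_i2 = 27.7 cm.
The final image is real, 27.7 cm to the right of lens 2 (overall magnification ≈ -0.31).

27.7 cm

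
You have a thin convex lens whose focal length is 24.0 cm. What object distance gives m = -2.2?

34.9 cm

m = −d_i/d_o ⇒ d_i = −m·d_o.
1/f = 1/d_o + 1/d_i = 1/d_o − 1/(m·d_o) = (1 − 1/m)/d_o, so d_o = f(1 − 1/m) = (24.00)(1 − 1/(-2.2)) = 34.9 cm.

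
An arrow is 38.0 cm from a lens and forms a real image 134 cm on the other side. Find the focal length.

f = 29.6 cm (converging)

Real image ⇒ d_i = +134 cm.
1/f = 1/d_o + 1/d_i = 1/(38.0) + 1/(134) = 0.03378, so f = 29.6 cm.
Since f is positive, the lens is converging.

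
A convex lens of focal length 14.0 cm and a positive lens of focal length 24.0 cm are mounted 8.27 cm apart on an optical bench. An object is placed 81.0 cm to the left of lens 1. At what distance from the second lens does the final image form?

Lens 1: 1/d_i1 = 1/f₁ − 1/d_o1 = 1/(14.0) − 1/(81.0) = 0.05908, so d_i1 = 16.93 cm.
The intermediate image is 16.93 cm to the right of lens 1, which lies 8.660 cm to the right of lens 2 — a virtual object — so d_o2 = −8.660 cm.
Lens 2: 1/d_i2 = 1/f₂ − 1/d_o2 = 1/(24.0) − 1/(-8.660) = 0.1571, so d_i2 = 6.36 cm.
The final image is real, 6.36 cm to the right of lens 2 (overall magnification ≈ -0.15).

6.36 cm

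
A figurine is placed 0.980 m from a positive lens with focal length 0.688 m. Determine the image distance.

2.31 m

Lens equation: 1/s_i = 1/f − 1/s_o = 1/(0.6880) − 1/(0.980) = 1.453 − 1.020 = 0.4331, so s_i = 2.31 m.
The image is real, inverted and enlarged, on the far side of the lens.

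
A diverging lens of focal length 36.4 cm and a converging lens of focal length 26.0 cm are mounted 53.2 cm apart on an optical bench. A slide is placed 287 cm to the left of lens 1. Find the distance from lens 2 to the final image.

37.4 cm

Lens 1 is diverging, so f₁ = −36.4 cm.
Lens 1: 1/d_i1 = 1/f₁ − 1/d_o1 = 1/(-36.4) − 1/(287) = -0.03096, so d_i1 = -32.30 cm.
The intermediate image is 32.30 cm to the left of lens 1 (virtual), which is 53.2 − (-32.30) = 85.50 cm to the left of lens 2, so d_o2 = +85.50 cm.
Lens 2: 1/d_i2 = 1/f₂ − 1/d_o2 = 1/(26.0) − 1/(85.50) = 0.02677, so d_i2 = 37.4 cm.
The final image is real, 37.4 cm to the right of lens 2 (overall magnification ≈ -0.049).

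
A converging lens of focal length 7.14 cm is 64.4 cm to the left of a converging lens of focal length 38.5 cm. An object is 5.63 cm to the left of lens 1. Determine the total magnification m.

m = -3.47

Lens 1: 1/d_i1 = 1/(7.14) − 1/(5.63) = -0.03756, so d_i1 = -26.62 cm; m₁ = −d_i1/d_o1 = +4.728.
d_o2 = 64.4 − (-26.62) = 91.02 cm.
Lens 2: 1/d_i2 = 1/(38.5) − 1/(91.02) = 0.01499, so d_i2 = 66.72 cm; m₂ = −d_i2/d_o2 = -0.7331.
m = m₁·m₂ = (+4.728)(-0.7331) = -3.47.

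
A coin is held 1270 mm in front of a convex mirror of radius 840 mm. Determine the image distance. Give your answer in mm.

f = R/2 = 840/2 = 420.0 mm; for a convex mirror, f = -420.0 mm.
Mirror equation: 1/d_i = 1/f − 1/d_o = 1/(-420.0) − 1/(1270) = -0.002381 − 0.0007874 = -0.003168, so d_i = -316 mm.
The image is virtual, upright and reduced, behind the mirror.

316 mm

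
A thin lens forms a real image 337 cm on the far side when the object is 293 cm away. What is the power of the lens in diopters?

P = +0.638 D

d_i = +337 cm.
1/f = 1/d_o + 1/d_i = 1/(293) + 1/(337) = 0.006380 cm⁻¹.
f = 156.7 cm = 1.567 m, so P = 1/f = +0.638 D.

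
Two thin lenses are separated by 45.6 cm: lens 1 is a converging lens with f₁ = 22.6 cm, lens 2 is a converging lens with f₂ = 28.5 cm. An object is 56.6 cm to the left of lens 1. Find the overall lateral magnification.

m = -0.923

Lens 1: 1/d_i1 = 1/(22.6) − 1/(56.6) = 0.02658, so d_i1 = 37.62 cm; m₁ = −d_i1/d_o1 = -0.6647.
d_o2 = 45.6 − (37.62) = 7.980 cm.
Lens 2: 1/d_i2 = 1/(28.5) − 1/(7.980) = -0.09023, so d_i2 = -11.08 cm; m₂ = −d_i2/d_o2 = +1.389.
m = m₁·m₂ = (-0.6647)(+1.389) = -0.923.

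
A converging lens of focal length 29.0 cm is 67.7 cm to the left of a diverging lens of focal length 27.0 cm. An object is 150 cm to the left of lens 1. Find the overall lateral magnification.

m = -0.110

Lens 1: 1/d_i1 = 1/(29.0) − 1/(150) = 0.02782, so d_i1 = 35.95 cm; m₁ = −d_i1/d_o1 = -0.2397.
d_o2 = 67.7 − (35.95) = 31.75 cm.
f₂ = −27.0 cm (diverging).
Lens 2: 1/d_i2 = 1/(-27.0) − 1/(31.75) = -0.06853, so d_i2 = -14.59 cm; m₂ = −d_i2/d_o2 = +0.4596.
m = m₁·m₂ = (-0.2397)(+0.4596) = -0.110.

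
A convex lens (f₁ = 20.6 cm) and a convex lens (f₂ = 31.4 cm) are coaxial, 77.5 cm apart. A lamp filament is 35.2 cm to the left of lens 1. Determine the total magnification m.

m = -12.4

Lens 1: 1/d_i1 = 1/(20.6) − 1/(35.2) = 0.02013, so d_i1 = 49.67 cm; m₁ = −d_i1/d_o1 = -1.411.
d_o2 = 77.5 − (49.67) = 27.83 cm.
Lens 2: 1/d_i2 = 1/(31.4) − 1/(27.83) = -0.004085, so d_i2 = -244.8 cm; m₂ = −d_i2/d_o2 = +8.796.
m = m₁·m₂ = (-1.411)(+8.796) = -12.4.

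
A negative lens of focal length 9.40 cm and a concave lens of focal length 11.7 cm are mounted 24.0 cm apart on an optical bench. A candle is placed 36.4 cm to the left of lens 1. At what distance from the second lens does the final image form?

Lens 1 is diverging, so f₁ = −9.40 cm.
Lens 1: 1/d_i1 = 1/f₁ − 1/d_o1 = 1/(-9.40) − 1/(36.4) = -0.1339, so d_i1 = -7.471 cm.
The intermediate image is 7.471 cm to the left of lens 1 (virtual), which is 24.0 − (-7.471) = 31.47 cm to the left of lens 2, so d_o2 = +31.47 cm.
Lens 2 is diverging, so f₂ = −11.7 cm.
Lens 2: 1/d_i2 = 1/f₂ − 1/d_o2 = 1/(-11.7) − 1/(31.47) = -0.1172, so d_i2 = -8.53 cm.
The final image is virtual, 8.53 cm to the left of lens 2 (overall magnification ≈ 0.056).

8.53 cm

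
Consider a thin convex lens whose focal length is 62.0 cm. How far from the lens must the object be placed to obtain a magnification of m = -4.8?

74.9 cm

m = −d_i/d_o ⇒ d_i = −m·d_o.
1/f = 1/d_o + 1/d_i = 1/d_o − 1/(m·d_o) = (1 − 1/m)/d_o, so d_o = f(1 − 1/m) = (62.00)(1 − 1/(-4.8)) = 74.9 cm.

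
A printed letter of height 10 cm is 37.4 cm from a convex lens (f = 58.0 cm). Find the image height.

28.2 cm

1/d_i = 1/f − 1/d_o = 1/(58.00) − 1/(37.4) = -0.009497, so d_i = -105.3 cm.
m = −d_i/d_o = +2.816.
|h_i| = |m|·h_o = 2.816 × 10 = 28.2 cm. The image is virtual, upright and enlarged, on the same side as the object.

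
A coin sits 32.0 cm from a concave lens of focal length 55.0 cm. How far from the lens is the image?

For a concave lens, f = -55.0 cm.
Lens equation: 1/d_i = 1/f − 1/d_o = 1/(-55.00) − 1/(32.0) = -0.01818 − 0.03125 = -0.04943, so d_i = -20.2 cm.
The image is virtual, upright and reduced, on the same side as the object.

20.2 cm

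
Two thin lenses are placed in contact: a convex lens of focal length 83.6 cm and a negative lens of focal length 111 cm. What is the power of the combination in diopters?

P = +0.295 D

P₁ = 1/f₁ = 1/(0.836 m) = +1.196 D; P₂ = 1/f₂ = 1/(-1.11 m) = -0.9009 D.
For thin lenses in contact, P = P₁ + P₂ = (+1.196) + (-0.9009) = +0.295 D.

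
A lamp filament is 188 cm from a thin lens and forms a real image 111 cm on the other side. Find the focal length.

f = 69.8 cm (converging)

Real image ⇒ d_i = +111 cm.
1/f = 1/d_o + 1/d_i = 1/(188) + 1/(111) = 0.01433, so f = 69.8 cm.
Since f is positive, the thin lens is converging.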